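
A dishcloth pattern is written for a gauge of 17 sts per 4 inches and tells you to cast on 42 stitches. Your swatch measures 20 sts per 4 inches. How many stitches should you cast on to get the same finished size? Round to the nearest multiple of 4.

Scale factor = 20 / 17 = 1.176.
42 × 20 / 17 = 49.41 sts.
→ 48 sts.

CO 48 sts.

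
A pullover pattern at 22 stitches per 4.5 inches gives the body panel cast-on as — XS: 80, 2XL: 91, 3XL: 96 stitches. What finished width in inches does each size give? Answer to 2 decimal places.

XS 16.36 inches; 2XL 18.61 inches; 3XL 19.64 inches.

22/4.5 = 4.889 sts per in.
XS: 80 / 4.889 = 16.364 → 16.36 in.
2XL: 91 / 4.889 = 18.614 → 18.61 in.
3XL: 96 / 4.889 = 19.636 → 19.64 in.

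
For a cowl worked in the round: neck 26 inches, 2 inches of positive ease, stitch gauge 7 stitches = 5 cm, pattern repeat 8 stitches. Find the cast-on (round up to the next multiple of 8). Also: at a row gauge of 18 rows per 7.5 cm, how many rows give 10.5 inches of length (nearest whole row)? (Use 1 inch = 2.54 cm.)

Finished = 26 + 2 = 28 inches.
28 inches × 2.54 = 71.12 cm.
7/5 = 1.4 sts per cm; 71.12 × 1.4 = 99.57 sts.
Next multiple of 8 → 104.
10.5 inches = 26.67 cm; × 2.4 = 64.01 → 64 rows.

Cast on 104 stitches; work 64 rows.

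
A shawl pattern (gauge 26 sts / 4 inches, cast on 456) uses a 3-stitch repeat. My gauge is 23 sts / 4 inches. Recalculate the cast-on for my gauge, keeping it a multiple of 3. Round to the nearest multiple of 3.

Cast on 402 stitches.

456 × 23 / 26 = 403.38.
Nearest multiple of 3: 402.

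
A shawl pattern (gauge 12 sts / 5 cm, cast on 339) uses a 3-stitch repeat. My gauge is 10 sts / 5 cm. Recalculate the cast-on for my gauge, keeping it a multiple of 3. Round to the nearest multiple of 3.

282 stitches.

339 × 10 / 12 = 282.50.
Nearest multiple of 3: 282.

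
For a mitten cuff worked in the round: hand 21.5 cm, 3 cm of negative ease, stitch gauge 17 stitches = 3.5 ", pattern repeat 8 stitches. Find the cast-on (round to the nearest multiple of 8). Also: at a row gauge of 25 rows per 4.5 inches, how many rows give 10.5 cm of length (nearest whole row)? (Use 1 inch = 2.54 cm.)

Finished = 21.5 − 3 = 18.5 cm.
18.5 cm × 1/2.54 = 7.28 inches.
17/3.5 = 4.857 sts per in; 7.28 × 4.857 = 35.38 sts.
Nearest multiple of 8 → 32.
10.5 cm = 4.13 inches; × 5.556 = 22.97 → 23 rows.

Cast on 32 stitches; work 23 rows.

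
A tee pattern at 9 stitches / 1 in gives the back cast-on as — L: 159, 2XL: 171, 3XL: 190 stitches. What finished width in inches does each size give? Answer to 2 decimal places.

L 17.67 inches; 2XL 19.00 inches; 3XL 21.11 inches.

9/1 = 9 sts per in.
L: 159 / 9 = 17.667 → 17.67 in.
2XL: 171 / 9 = 19.000 → 19.00 in.
3XL: 190 / 9 = 21.111 → 21.11 in.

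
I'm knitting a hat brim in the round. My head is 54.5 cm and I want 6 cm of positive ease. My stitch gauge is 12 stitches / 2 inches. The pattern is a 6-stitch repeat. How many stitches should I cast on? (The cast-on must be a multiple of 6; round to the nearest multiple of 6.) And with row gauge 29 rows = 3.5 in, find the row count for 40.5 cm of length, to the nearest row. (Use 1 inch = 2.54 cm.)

Finished = 54.5 + 6 = 60.5 cm.
60.5 cm × 1/2.54 = 23.82 inches.
12/2 = 6 sts per in; 23.82 × 6 = 142.91 sts.
Nearest multiple of 6 → 144.
40.5 cm = 15.94 inches; × 8.286 = 132.11 → 132 rows.

Cast on 144 stitches; work 132 rows.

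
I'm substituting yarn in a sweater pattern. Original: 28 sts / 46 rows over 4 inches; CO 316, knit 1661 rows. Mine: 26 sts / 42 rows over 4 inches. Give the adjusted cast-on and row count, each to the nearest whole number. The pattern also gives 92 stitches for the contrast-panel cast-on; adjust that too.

Cast on 293 stitches; work 1517 rows; contrast-panel cast-on 85 stitches.

Stitches: 316 × 26/28 = 293.43 → 293.
Rows: 1661 × 42/46 = 1516.57 → 1517.
contrast-panel cast-on: 92 × 26/28 = 85.43 → 85.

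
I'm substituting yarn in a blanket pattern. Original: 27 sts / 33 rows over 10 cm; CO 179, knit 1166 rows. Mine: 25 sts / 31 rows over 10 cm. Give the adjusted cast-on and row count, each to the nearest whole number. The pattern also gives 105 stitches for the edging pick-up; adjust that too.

Stitches: 179 × 25/27 = 165.74 → 166.
Rows: 1166 × 31/33 = 1095.33 → 1095.
edging pick-up: 105 × 25/27 = 97.22 → 97.

Cast on 166 stitches; work 1095 rows; edging pick-up 97 stitches.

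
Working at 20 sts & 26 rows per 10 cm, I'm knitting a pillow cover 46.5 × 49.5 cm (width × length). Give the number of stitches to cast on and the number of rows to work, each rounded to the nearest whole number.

Cast on 93 stitches and work 129 rows.

Stitch gauge = 20/10 = 2 sts/cm; 46.5 × 2 = 93.00 → 93 sts.
Row gauge = 26/10 = 2.6 rows/cm; 49.5 × 2.6 = 128.70 → 129 rows.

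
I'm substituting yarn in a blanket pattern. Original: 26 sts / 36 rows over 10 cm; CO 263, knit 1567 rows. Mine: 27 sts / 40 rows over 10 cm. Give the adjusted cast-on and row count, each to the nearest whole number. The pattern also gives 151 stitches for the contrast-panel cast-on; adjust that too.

Stitches: 263 × 27/26 = 273.12 → 273.
Rows: 1567 × 40/36 = 1741.11 → 1741.
contrast-panel cast-on: 151 × 27/26 = 156.81 → 157.

Cast on 273 stitches; work 1741 rows; contrast-panel cast-on 157 stitches.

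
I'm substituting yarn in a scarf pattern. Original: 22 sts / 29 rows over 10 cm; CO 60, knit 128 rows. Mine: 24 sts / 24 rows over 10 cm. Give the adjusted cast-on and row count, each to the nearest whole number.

Stitches: 60 × 24/22 = 65.45 → 65.
Rows: 128 × 24/29 = 105.93 → 106.

Cast on 65 stitches; work 106 rows.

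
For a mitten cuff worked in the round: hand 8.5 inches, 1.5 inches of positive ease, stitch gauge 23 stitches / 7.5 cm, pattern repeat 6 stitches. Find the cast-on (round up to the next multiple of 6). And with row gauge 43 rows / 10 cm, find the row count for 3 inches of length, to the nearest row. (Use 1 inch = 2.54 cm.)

Finished = 8.5 + 1.5 = 10 inches.
10 inches × 2.54 = 25.40 cm.
23/7.5 = 3.067 sts per cm; 25.40 × 3.067 = 77.89 sts.
Next multiple of 6 → 78.
3 inches = 7.62 cm; × 4.3 = 32.77 → 33 rows.

Cast on 78 stitches; work 33 rows.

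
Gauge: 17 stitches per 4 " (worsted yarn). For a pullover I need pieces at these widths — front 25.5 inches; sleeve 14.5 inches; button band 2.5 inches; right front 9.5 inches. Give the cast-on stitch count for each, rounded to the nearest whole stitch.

front 108; sleeve 62; button band 11; right front 40.

Rate = 17/4 = 4.25 sts per in.
front: 25.5 × 4.25 = 108.38 → 108.
sleeve: 14.5 × 4.25 = 61.62 → 62.
button band: 2.5 × 4.25 = 10.62 → 11.
right front: 9.5 × 4.25 = 40.38 → 40.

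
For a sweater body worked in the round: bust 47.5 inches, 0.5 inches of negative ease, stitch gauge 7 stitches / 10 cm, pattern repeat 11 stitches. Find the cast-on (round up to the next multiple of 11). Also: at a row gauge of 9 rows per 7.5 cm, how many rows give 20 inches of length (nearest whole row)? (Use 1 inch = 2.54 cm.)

Finished = 47.5 − 0.5 = 47 inches.
47 inches × 2.54 = 119.38 cm.
7/10 = 0.7 sts per cm; 119.38 × 0.7 = 83.57 sts.
Next multiple of 11 → 88.
20 inches = 50.80 cm; × 1.2 = 60.96 → 61 rows.

Cast on 88 stitches; work 61 rows.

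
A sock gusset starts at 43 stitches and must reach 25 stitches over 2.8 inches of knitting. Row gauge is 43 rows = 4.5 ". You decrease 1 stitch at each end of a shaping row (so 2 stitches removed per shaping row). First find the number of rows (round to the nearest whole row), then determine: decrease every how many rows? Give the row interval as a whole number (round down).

Rows = 2.8 × 9.556 = 26.8 → 27 rows.
Stitches to remove: 18 → 9 shaping rows (at 2 st each).
27 / 9 = 3.00 → every 3 rows.

Decrease every 3rd row.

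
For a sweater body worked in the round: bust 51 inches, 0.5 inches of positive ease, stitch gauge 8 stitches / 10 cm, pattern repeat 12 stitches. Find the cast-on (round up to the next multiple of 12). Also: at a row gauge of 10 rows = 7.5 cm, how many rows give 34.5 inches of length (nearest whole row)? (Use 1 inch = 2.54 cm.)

Cast on 108 stitches; work 117 rows.

Finished = 51 + 0.5 = 51.5 inches.
51.5 inches × 2.54 = 130.81 cm.
8/10 = 0.8 sts per cm; 130.81 × 0.8 = 104.65 sts.
Next multiple of 12 → 108.
34.5 inches = 87.63 cm; × 1.333 = 116.84 → 117 rows.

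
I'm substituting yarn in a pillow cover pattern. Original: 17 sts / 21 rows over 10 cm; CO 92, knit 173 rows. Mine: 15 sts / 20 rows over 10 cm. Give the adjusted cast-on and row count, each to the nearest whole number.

Stitches: 92 × 15/17 = 81.18 → 81.
Rows: 173 × 20/21 = 164.76 → 165.

Cast on 81 stitches; work 165 rows.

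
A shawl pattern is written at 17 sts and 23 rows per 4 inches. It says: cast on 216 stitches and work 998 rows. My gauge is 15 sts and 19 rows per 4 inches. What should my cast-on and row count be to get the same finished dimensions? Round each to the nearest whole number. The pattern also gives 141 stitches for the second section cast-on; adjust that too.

Stitches: 216 × 15/17 = 190.59 → 191.
Rows: 998 × 19/23 = 824.43 → 824.
second section cast-on: 141 × 15/17 = 124.41 → 124.

Cast on 191 stitches; work 824 rows; second section cast-on 124 stitches.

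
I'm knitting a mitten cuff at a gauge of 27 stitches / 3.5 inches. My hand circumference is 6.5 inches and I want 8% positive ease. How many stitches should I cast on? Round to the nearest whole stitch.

Finished = 6.5 × 1.08 = 7.02 in.
27 / 3.5 = 7.714 sts per inch.
7.02 × 7.714 = 54.15 sts.
→ 54 sts.

Cast on 54 stitches.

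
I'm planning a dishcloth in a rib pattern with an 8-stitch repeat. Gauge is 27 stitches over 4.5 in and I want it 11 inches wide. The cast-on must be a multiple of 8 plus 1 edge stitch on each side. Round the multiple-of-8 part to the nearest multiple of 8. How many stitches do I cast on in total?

27 / 4.5 = 6 sts per inch.
11 × 6 = 66.00 sts.
Less 2 edge sts → 64.00 for the repeat.
Nearest multiple of 8: 64.
Add back 2 edge sts → 66.

Cast on 66 stitches.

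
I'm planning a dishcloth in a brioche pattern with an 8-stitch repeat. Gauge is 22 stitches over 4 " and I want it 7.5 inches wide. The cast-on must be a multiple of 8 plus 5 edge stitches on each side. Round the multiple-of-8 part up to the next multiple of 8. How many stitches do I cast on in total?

CO 42 sts.

22 / 4 = 5.5 sts per inch.
7.5 × 5.5 = 41.25 sts.
Less 10 edge sts → 31.25 for the repeat.
Next multiple of 8: 32.
Add back 10 edge sts → 42.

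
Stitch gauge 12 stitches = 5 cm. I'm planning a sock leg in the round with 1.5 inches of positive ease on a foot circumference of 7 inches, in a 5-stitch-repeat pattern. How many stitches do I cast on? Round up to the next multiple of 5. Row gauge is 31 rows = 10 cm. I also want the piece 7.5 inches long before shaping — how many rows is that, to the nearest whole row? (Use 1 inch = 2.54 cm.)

Cast on 55 stitches; work 59 rows.

Finished = 7 + 1.5 = 8.5 inches.
8.5 inches × 2.54 = 21.59 cm.
12/5 = 2.4 sts per cm; 21.59 × 2.4 = 51.82 sts.
Next multiple of 5 → 55.
7.5 inches = 19.05 cm; × 3.1 = 59.05 → 59 rows.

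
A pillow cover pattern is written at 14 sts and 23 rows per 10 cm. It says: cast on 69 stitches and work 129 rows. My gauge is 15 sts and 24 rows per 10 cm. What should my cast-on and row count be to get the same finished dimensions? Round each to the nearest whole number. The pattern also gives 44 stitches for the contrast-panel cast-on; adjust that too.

Cast on 74 stitches; work 135 rows; contrast-panel cast-on 47 stitches.

Stitches: 69 × 15/14 = 73.93 → 74.
Rows: 129 × 24/23 = 134.61 → 135.
contrast-panel cast-on: 44 × 15/14 = 47.14 → 47.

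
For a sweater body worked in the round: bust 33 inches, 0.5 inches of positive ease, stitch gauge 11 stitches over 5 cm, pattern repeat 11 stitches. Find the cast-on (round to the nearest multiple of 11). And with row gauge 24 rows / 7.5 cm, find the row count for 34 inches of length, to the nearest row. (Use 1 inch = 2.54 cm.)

Cast on 187 stitches; work 276 rows.

Finished = 33 + 0.5 = 33.5 inches.
33.5 inches × 2.54 = 85.09 cm.
11/5 = 2.2 sts per cm; 85.09 × 2.2 = 187.20 sts.
Nearest multiple of 11 → 187.
34 inches = 86.36 cm; × 3.2 = 276.35 → 276 rows.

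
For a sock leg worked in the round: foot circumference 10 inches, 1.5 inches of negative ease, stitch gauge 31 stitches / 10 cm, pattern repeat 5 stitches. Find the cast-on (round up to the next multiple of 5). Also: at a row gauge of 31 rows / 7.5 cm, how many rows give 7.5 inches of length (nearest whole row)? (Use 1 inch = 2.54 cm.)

Finished = 10 − 1.5 = 8.5 inches.
8.5 inches × 2.54 = 21.59 cm.
31/10 = 3.1 sts per cm; 21.59 × 3.1 = 66.93 sts.
Next multiple of 5 → 70.
7.5 inches = 19.05 cm; × 4.133 = 78.74 → 79 rows.

Cast on 70 stitches; work 79 rows.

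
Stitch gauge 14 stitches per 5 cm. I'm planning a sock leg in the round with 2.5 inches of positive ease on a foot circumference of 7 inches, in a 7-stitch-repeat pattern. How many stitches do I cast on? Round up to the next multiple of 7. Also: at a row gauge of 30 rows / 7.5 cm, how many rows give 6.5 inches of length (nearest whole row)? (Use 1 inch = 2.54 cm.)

Finished = 7 + 2.5 = 9.5 inches.
9.5 inches × 2.54 = 24.13 cm.
14/5 = 2.8 sts per cm; 24.13 × 2.8 = 67.56 sts.
Next multiple of 7 → 70.
6.5 inches = 16.51 cm; × 4 = 66.04 → 66 rows.

Cast on 70 stitches; work 66 rows.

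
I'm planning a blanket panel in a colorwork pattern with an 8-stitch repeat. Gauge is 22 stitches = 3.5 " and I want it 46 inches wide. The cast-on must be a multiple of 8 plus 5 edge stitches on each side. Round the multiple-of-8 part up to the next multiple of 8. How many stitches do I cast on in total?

22 / 3.5 = 6.286 sts per inch.
46 × 6.286 = 289.14 sts.
Less 10 edge sts → 279.14 for the repeat.
Next multiple of 8: 280.
Add back 10 edge sts → 290.

Cast on 290 stitches.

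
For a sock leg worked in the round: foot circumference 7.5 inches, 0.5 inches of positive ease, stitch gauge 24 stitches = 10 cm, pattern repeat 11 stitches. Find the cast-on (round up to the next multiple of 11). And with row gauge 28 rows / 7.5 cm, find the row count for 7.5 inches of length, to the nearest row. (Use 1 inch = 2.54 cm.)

Finished = 7.5 + 0.5 = 8 inches.
8 inches × 2.54 = 20.32 cm.
24/10 = 2.4 sts per cm; 20.32 × 2.4 = 48.77 sts.
Next multiple of 11 → 55.
7.5 inches = 19.05 cm; × 3.733 = 71.12 → 71 rows.

Cast on 55 stitches; work 71 rows.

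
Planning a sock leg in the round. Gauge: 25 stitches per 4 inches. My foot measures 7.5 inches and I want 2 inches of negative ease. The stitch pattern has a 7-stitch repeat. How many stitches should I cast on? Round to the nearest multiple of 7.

Finished = 7.5 − 2 = 5.5 inches.
25 / 4 = 6.25 sts/in.
5.5 × 6.25 = 34.38 sts.
Nearest multiple of 7: 35.

CO 35 sts.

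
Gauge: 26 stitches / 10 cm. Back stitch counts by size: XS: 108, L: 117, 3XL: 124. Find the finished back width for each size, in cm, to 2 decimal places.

XS 41.54 cm; L 45.00 cm; 3XL 47.69 cm.

26/10 = 2.6 sts per cm.
XS: 108 / 2.6 = 41.538 → 41.54 cm.
L: 117 / 2.6 = 45.000 → 45.00 cm.
3XL: 124 / 2.6 = 47.692 → 47.69 cm.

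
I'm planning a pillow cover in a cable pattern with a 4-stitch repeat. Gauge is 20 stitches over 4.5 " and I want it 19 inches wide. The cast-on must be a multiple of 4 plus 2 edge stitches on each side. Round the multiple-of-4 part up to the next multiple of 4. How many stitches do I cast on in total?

20 / 4.5 = 4.444 sts per inch.
19 × 4.444 = 84.44 sts.
Less 4 edge sts → 80.44 for the repeat.
Next multiple of 4: 84.
Add back 4 edge sts → 88.

88 stitches.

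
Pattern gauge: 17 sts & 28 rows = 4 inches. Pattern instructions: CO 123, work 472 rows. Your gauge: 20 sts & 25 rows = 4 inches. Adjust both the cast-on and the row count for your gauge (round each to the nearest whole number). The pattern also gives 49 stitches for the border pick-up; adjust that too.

Stitches: 123 × 20/17 = 144.71 → 145.
Rows: 472 × 25/28 = 421.43 → 421.
border pick-up: 49 × 20/17 = 57.65 → 58.

Cast on 145 stitches; work 421 rows; border pick-up 58 stitches.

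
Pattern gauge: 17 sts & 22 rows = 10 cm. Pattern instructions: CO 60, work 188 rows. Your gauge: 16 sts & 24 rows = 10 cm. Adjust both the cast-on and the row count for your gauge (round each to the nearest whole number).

Cast on 56 stitches; work 205 rows.

Stitches: 60 × 16/17 = 56.47 → 56.
Rows: 188 × 24/22 = 205.09 → 205.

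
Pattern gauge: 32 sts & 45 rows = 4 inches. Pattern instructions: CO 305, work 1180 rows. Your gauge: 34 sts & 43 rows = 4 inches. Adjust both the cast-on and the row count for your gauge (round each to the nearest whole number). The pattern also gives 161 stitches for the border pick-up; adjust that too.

Cast on 324 stitches; work 1128 rows; border pick-up 171 stitches.

Stitches: 305 × 34/32 = 324.06 → 324.
Rows: 1180 × 43/45 = 1127.56 → 1128.
border pick-up: 161 × 34/32 = 171.06 → 171.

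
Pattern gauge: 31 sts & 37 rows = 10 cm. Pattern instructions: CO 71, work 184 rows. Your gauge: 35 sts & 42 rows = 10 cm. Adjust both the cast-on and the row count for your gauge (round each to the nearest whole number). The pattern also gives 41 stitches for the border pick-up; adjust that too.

Cast on 80 stitches; work 209 rows; border pick-up 46 stitches.

Stitches: 71 × 35/31 = 80.16 → 80.
Rows: 184 × 42/37 = 208.86 → 209.
border pick-up: 41 × 35/31 = 46.29 → 46.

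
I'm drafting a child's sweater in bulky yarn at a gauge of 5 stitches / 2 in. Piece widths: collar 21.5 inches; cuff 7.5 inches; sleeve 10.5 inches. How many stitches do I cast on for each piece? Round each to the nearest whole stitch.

collar 54; cuff 19; sleeve 26.

Rate = 5/2 = 2.5 sts per in.
collar: 21.5 × 2.5 = 53.75 → 54.
cuff: 7.5 × 2.5 = 18.75 → 19.
sleeve: 10.5 × 2.5 = 26.25 → 26.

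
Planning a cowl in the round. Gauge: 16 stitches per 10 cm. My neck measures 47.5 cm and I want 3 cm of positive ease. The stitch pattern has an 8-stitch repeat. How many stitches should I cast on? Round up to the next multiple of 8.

Finished = 47.5 + 3 = 50.5 cm.
16 / 10 = 1.6 sts/cm.
50.5 × 1.6 = 80.80 sts.
Next multiple of 8: 88.

88 stitches.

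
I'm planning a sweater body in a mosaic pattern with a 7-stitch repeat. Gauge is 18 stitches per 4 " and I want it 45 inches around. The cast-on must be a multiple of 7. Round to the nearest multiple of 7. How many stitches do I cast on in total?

Cast on 203 stitches.

18 / 4 = 4.5 sts per inch.
45 × 4.5 = 202.50 sts.
Nearest multiple of 7: 203.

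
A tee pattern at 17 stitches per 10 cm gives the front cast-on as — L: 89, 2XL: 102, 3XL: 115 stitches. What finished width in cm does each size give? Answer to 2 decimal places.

17/10 = 1.7 sts per cm.
L: 89 / 1.7 = 52.353 → 52.35 cm.
2XL: 102 / 1.7 = 60.000 → 60.00 cm.
3XL: 115 / 1.7 = 67.647 → 67.65 cm.

L 52.35 cm; 2XL 60.00 cm; 3XL 67.65 cm.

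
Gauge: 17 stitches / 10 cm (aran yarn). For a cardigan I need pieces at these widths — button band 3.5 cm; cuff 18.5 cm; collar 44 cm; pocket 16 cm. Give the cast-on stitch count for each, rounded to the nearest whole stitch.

Rate = 17/10 = 1.7 sts per cm.
button band: 3.5 × 1.7 = 5.95 → 6.
cuff: 18.5 × 1.7 = 31.45 → 31.
collar: 44 × 1.7 = 74.80 → 75.
pocket: 16 × 1.7 = 27.20 → 27.

button band 6; cuff 31; collar 75; pocket 27.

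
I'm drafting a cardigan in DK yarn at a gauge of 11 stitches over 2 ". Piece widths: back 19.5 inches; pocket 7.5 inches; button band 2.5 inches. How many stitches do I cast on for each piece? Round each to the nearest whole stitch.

back 107; pocket 41; button band 14.

Rate = 11/2 = 5.5 sts per in.
back: 19.5 × 5.5 = 107.25 → 107.
pocket: 7.5 × 5.5 = 41.25 → 41.
button band: 2.5 × 5.5 = 13.75 → 14.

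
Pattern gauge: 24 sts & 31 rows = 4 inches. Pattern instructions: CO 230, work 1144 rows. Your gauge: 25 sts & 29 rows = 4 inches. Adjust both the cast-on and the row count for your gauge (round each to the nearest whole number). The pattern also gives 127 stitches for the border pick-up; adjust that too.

Cast on 240 stitches; work 1070 rows; border pick-up 132 stitches.

Stitches: 230 × 25/24 = 239.58 → 240.
Rows: 1144 × 29/31 = 1070.19 → 1070.
border pick-up: 127 × 25/24 = 132.29 → 132.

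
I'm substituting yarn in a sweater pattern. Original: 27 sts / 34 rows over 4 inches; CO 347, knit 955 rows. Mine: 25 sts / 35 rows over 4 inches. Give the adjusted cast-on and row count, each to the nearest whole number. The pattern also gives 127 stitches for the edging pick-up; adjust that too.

Cast on 321 stitches; work 983 rows; edging pick-up 118 stitches.

Stitches: 347 × 25/27 = 321.30 → 321.
Rows: 955 × 35/34 = 983.09 → 983.
edging pick-up: 127 × 25/27 = 117.59 → 118.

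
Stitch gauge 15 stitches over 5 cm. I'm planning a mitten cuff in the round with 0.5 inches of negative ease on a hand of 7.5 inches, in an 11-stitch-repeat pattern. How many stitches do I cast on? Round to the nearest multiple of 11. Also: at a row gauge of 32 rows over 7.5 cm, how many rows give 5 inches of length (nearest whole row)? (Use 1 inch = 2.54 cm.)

Finished = 7.5 − 0.5 = 7 inches.
7 inches × 2.54 = 17.78 cm.
15/5 = 3 sts per cm; 17.78 × 3 = 53.34 sts.
Nearest multiple of 11 → 55.
5 inches = 12.70 cm; × 4.267 = 54.19 → 54 rows.

Cast on 55 stitches; work 54 rows.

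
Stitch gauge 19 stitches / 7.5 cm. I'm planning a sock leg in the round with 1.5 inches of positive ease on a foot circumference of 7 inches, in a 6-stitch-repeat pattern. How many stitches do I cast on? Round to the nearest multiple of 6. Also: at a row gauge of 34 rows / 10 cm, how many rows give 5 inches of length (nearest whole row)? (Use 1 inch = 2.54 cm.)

Cast on 54 stitches; work 43 rows.

Finished = 7 + 1.5 = 8.5 inches.
8.5 inches × 2.54 = 21.59 cm.
19/7.5 = 2.533 sts per cm; 21.59 × 2.533 = 54.69 sts.
Nearest multiple of 6 → 54.
5 inches = 12.70 cm; × 3.4 = 43.18 → 43 rows.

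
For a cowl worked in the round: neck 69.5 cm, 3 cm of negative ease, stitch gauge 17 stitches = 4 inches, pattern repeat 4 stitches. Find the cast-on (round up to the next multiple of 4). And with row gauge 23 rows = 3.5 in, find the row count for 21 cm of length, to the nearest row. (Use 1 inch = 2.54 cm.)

Cast on 112 stitches; work 54 rows.

Finished = 69.5 − 3 = 66.5 cm.
66.5 cm × 1/2.54 = 26.18 inches.
17/4 = 4.25 sts per in; 26.18 × 4.25 = 111.27 sts.
Next multiple of 4 → 112.
21 cm = 8.27 inches; × 6.571 = 54.33 → 54 rows.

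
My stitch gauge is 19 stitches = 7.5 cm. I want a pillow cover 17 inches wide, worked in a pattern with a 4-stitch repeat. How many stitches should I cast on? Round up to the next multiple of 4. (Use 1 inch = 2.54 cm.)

17 in = 17 × 2.54 = 43.18 cm.
19 / 7.5 = 2.533 sts/cm.
43.18 × 2.533 = 109.39 sts.
→ 112.

112 stitches.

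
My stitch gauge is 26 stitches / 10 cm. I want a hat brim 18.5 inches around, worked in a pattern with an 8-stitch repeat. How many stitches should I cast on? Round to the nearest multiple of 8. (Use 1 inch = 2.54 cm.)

Cast on 120 stitches.

18.5 in = 18.5 × 2.54 = 46.99 cm.
26 / 10 = 2.6 sts/cm.
46.99 × 2.6 = 122.17 sts.
→ 120.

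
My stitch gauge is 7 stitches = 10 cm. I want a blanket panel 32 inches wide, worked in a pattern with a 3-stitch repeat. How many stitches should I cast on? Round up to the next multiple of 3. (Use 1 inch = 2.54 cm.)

32 in = 32 × 2.54 = 81.28 cm.
7 / 10 = 0.7 sts/cm.
81.28 × 0.7 = 56.90 sts.
→ 57.

Cast on 57 stitches.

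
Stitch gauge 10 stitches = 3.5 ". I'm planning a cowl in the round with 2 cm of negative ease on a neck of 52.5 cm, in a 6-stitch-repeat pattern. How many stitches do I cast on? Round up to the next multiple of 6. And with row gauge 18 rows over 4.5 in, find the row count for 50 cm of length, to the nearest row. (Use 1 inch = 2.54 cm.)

Cast on 60 stitches; work 79 rows.

Finished = 52.5 − 2 = 50.5 cm.
50.5 cm × 1/2.54 = 19.88 inches.
10/3.5 = 2.857 sts per in; 19.88 × 2.857 = 56.81 sts.
Next multiple of 6 → 60.
50 cm = 19.69 inches; × 4 = 78.74 → 79 rows.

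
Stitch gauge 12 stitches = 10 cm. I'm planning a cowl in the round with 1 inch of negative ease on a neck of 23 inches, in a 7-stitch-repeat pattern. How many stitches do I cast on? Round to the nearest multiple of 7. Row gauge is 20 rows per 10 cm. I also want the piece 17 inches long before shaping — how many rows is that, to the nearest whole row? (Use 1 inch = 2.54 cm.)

Finished = 23 − 1 = 22 inches.
22 inches × 2.54 = 55.88 cm.
12/10 = 1.2 sts per cm; 55.88 × 1.2 = 67.06 sts.
Nearest multiple of 7 → 70.
17 inches = 43.18 cm; × 2 = 86.36 → 86 rows.

Cast on 70 stitches; work 86 rows.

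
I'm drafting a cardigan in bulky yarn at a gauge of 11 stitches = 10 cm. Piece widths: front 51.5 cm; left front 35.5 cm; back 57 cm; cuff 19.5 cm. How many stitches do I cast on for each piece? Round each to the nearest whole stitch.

Rate = 11/10 = 1.1 sts per cm.
front: 51.5 × 1.1 = 56.65 → 57.
left front: 35.5 × 1.1 = 39.05 → 39.
back: 57 × 1.1 = 62.70 → 63.
cuff: 19.5 × 1.1 = 21.45 → 21.

front 57; left front 39; back 63; cuff 21.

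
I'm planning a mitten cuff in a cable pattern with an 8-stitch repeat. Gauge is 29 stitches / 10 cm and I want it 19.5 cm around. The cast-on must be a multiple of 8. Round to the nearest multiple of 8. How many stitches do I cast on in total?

CO 56 sts.

29 / 10 = 2.9 sts per cm.
19.5 × 2.9 = 56.55 sts.
Nearest multiple of 8: 56.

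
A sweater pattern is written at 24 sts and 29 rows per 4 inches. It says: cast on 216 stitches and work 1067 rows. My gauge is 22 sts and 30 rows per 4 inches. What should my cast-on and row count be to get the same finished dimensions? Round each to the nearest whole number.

Stitches: 216 × 22/24 = 198.00 → 198.
Rows: 1067 × 30/29 = 1103.79 → 1104.

Cast on 198 stitches; work 1104 rows.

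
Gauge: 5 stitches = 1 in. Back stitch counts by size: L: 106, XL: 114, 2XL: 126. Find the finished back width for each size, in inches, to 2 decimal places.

L 21.20 inches; XL 22.80 inches; 2XL 25.20 inches.

5/1 = 5 sts per in.
L: 106 / 5 = 21.200 → 21.20 in.
XL: 114 / 5 = 22.800 → 22.80 in.
2XL: 126 / 5 = 25.200 → 25.20 in.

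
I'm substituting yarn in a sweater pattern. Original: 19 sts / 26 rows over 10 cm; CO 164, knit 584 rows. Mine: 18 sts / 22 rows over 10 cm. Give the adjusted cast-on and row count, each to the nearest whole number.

Cast on 155 stitches; work 494 rows.

Stitches: 164 × 18/19 = 155.37 → 155.
Rows: 584 × 22/26 = 494.15 → 494.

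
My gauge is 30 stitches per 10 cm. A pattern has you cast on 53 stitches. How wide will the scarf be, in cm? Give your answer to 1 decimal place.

30 stitches / 10 cm = 3 stitches per cm.
53 / 3 = 17.67 cm.

17.7 cm.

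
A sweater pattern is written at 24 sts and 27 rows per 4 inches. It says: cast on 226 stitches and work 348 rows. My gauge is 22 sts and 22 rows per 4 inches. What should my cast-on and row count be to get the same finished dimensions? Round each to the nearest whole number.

Stitches: 226 × 22/24 = 207.17 → 207.
Rows: 348 × 22/27 = 283.56 → 284.

Cast on 207 stitches; work 284 rows.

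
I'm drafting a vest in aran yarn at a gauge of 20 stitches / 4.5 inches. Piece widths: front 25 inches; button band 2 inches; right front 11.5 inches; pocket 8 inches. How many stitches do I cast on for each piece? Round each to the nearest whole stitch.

Rate = 20/4.5 = 4.444 sts per in.
front: 25 × 4.444 = 111.11 → 111.
button band: 2 × 4.444 = 8.89 → 9.
right front: 11.5 × 4.444 = 51.11 → 51.
pocket: 8 × 4.444 = 35.56 → 36.

front 111; button band 9; right front 51; pocket 36.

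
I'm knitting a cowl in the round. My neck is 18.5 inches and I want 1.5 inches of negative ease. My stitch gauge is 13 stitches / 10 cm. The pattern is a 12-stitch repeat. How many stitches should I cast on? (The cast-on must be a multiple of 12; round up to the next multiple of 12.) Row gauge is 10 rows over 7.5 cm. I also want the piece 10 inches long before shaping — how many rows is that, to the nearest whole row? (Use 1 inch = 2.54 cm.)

Cast on 60 stitches; work 34 rows.

Finished = 18.5 − 1.5 = 17 inches.
17 inches × 2.54 = 43.18 cm.
13/10 = 1.3 sts per cm; 43.18 × 1.3 = 56.13 sts.
Next multiple of 12 → 60.
10 inches = 25.40 cm; × 1.333 = 33.87 → 34 rows.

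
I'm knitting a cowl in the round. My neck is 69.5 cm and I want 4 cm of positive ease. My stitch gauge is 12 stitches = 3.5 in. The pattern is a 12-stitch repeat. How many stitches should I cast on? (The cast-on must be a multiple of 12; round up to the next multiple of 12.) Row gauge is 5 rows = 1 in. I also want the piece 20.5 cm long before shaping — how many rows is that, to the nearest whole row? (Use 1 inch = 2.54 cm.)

Finished = 69.5 + 4 = 73.5 cm.
73.5 cm × 1/2.54 = 28.94 inches.
12/3.5 = 3.429 sts per in; 28.94 × 3.429 = 99.21 sts.
Next multiple of 12 → 108.
20.5 cm = 8.07 inches; × 5 = 40.35 → 40 rows.

Cast on 108 stitches; work 40 rows.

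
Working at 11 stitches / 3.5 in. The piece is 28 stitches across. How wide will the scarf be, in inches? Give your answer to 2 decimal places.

8.91 inches.

11 stitches / 3.5 inch = 3.143 stitches per inch.
28 / 3.143 = 8.909 inches.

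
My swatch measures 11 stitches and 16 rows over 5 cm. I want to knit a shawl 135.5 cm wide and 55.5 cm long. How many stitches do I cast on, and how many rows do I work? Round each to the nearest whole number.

Cast on 298 stitches and work 178 rows.

Stitch gauge = 11/5 = 2.2 sts/cm; 135.5 × 2.2 = 298.10 → 298 sts.
Row gauge = 16/5 = 3.2 rows/cm; 55.5 × 3.2 = 177.60 → 178 rows.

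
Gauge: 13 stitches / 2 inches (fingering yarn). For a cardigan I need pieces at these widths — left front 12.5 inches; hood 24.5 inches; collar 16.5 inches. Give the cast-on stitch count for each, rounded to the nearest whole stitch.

left front 81; hood 159; collar 107.

Rate = 13/2 = 6.5 sts per in.
left front: 12.5 × 6.5 = 81.25 → 81.
hood: 24.5 × 6.5 = 159.25 → 159.
collar: 16.5 × 6.5 = 107.25 → 107.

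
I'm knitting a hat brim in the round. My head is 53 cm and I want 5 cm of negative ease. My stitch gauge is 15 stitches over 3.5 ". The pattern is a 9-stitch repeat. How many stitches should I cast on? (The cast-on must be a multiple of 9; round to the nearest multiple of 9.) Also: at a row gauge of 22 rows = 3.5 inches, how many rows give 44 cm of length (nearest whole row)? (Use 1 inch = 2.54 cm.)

Finished = 53 − 5 = 48 cm.
48 cm × 1/2.54 = 18.90 inches.
15/3.5 = 4.286 sts per in; 18.90 × 4.286 = 80.99 sts.
Nearest multiple of 9 → 81.
44 cm = 17.32 inches; × 6.286 = 108.89 → 109 rows.

Cast on 81 stitches; work 109 rows.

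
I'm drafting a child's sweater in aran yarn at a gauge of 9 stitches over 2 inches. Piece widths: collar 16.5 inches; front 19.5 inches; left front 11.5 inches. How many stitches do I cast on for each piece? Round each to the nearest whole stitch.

Rate = 9/2 = 4.5 sts per in.
collar: 16.5 × 4.5 = 74.25 → 74.
front: 19.5 × 4.5 = 87.75 → 88.
left front: 11.5 × 4.5 = 51.75 → 52.

collar 74; front 88; left front 52.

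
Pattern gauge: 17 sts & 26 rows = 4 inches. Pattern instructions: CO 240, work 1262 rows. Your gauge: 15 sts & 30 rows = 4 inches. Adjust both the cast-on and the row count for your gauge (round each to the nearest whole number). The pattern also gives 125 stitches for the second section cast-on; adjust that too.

Cast on 212 stitches; work 1456 rows; second section cast-on 110 stitches.

Stitches: 240 × 15/17 = 211.76 → 212.
Rows: 1262 × 30/26 = 1456.15 → 1456.
second section cast-on: 125 × 15/17 = 110.29 → 110.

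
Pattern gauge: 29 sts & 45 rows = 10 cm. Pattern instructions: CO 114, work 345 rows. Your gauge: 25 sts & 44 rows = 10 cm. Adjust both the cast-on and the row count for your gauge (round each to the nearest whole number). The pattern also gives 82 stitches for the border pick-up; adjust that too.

Stitches: 114 × 25/29 = 98.28 → 98.
Rows: 345 × 44/45 = 337.33 → 337.
border pick-up: 82 × 25/29 = 70.69 → 71.

Cast on 98 stitches; work 337 rows; border pick-up 71 stitches.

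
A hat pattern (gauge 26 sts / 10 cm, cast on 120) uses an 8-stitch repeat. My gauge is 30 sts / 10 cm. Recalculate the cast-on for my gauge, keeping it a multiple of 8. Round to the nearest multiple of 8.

120 × 30 / 26 = 138.46.
Nearest multiple of 8: 136.

Cast on 136 stitches.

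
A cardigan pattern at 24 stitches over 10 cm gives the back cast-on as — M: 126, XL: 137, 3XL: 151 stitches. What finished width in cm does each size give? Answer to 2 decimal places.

M 52.50 cm; XL 57.08 cm; 3XL 62.92 cm.

24/10 = 2.4 sts per cm.
M: 126 / 2.4 = 52.500 → 52.50 cm.
XL: 137 / 2.4 = 57.083 → 57.08 cm.
3XL: 151 / 2.4 = 62.917 → 62.92 cm.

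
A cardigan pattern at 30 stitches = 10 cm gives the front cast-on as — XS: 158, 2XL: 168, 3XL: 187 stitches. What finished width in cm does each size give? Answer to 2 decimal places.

XS 52.67 cm; 2XL 56.00 cm; 3XL 62.33 cm.

30/10 = 3 sts per cm.
XS: 158 / 3 = 52.667 → 52.67 cm.
2XL: 168 / 3 = 56.000 → 56.00 cm.
3XL: 187 / 3 = 62.333 → 62.33 cm.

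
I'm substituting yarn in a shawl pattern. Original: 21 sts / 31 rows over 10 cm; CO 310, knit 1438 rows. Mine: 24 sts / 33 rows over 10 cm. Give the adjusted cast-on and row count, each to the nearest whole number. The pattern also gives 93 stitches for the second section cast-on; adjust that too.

Cast on 354 stitches; work 1531 rows; second section cast-on 106 stitches.

Stitches: 310 × 24/21 = 354.29 → 354.
Rows: 1438 × 33/31 = 1530.77 → 1531.
second section cast-on: 93 × 24/21 = 106.29 → 106.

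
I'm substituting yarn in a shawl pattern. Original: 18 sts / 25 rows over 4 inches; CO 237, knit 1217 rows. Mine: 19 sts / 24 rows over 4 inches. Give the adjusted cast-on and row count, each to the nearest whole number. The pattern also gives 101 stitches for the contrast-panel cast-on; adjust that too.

Stitches: 237 × 19/18 = 250.17 → 250.
Rows: 1217 × 24/25 = 1168.32 → 1168.
contrast-panel cast-on: 101 × 19/18 = 106.61 → 107.

Cast on 250 stitches; work 1168 rows; contrast-panel cast-on 107 stitches.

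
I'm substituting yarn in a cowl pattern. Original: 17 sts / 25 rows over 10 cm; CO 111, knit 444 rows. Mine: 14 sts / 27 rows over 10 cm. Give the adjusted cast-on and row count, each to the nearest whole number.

Cast on 91 stitches; work 480 rows.

Stitches: 111 × 14/17 = 91.41 → 91.
Rows: 444 × 27/25 = 479.52 → 480.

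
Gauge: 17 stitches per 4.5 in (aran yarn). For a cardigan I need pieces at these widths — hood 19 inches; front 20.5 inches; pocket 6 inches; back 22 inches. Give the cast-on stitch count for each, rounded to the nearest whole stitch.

Rate = 17/4.5 = 3.778 sts per in.
hood: 19 × 3.778 = 71.78 → 72.
front: 20.5 × 3.778 = 77.44 → 77.
pocket: 6 × 3.778 = 22.67 → 23.
back: 22 × 3.778 = 83.11 → 83.

hood 72; front 77; pocket 23; back 83.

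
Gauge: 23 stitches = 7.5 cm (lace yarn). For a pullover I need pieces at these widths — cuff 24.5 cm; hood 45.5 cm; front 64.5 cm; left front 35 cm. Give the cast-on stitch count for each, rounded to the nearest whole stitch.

Rate = 23/7.5 = 3.067 sts per cm.
cuff: 24.5 × 3.067 = 75.13 → 75.
hood: 45.5 × 3.067 = 139.53 → 140.
front: 64.5 × 3.067 = 197.80 → 198.
left front: 35 × 3.067 = 107.33 → 107.

cuff 75; hood 140; front 198; left front 107.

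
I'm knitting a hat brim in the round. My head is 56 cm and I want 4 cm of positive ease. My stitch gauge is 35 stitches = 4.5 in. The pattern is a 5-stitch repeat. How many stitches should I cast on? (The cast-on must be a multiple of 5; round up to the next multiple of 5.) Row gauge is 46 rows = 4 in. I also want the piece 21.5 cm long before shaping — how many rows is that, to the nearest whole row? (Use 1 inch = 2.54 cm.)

Cast on 185 stitches; work 97 rows.

Finished = 56 + 4 = 60 cm.
60 cm × 1/2.54 = 23.62 inches.
35/4.5 = 7.778 sts per in; 23.62 × 7.778 = 183.73 sts.
Next multiple of 5 → 185.
21.5 cm = 8.46 inches; × 11.5 = 97.34 → 97 rows.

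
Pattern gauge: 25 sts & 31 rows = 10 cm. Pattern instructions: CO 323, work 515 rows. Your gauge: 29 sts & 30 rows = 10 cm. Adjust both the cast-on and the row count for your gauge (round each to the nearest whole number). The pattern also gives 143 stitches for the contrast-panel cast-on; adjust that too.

Stitches: 323 × 29/25 = 374.68 → 375.
Rows: 515 × 30/31 = 498.39 → 498.
contrast-panel cast-on: 143 × 29/25 = 165.88 → 166.

Cast on 375 stitches; work 498 rows; contrast-panel cast-on 166 stitches.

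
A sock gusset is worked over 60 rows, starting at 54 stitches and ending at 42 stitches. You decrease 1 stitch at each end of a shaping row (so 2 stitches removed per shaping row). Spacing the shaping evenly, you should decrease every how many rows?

Stitches to remove: |42 − 54| = 12.
Shaping rows needed: 12 / 2 = 6.
60 rows / 6 = every 10 rows.

Decrease every 10th row.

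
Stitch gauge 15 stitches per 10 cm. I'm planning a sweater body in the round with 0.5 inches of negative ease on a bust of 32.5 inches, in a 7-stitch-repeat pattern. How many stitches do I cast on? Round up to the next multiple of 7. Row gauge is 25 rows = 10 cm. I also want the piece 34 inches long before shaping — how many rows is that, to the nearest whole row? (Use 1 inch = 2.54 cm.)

Finished = 32.5 − 0.5 = 32 inches.
32 inches × 2.54 = 81.28 cm.
15/10 = 1.5 sts per cm; 81.28 × 1.5 = 121.92 sts.
Next multiple of 7 → 126.
34 inches = 86.36 cm; × 2.5 = 215.90 → 216 rows.

Cast on 126 stitches; work 216 rows.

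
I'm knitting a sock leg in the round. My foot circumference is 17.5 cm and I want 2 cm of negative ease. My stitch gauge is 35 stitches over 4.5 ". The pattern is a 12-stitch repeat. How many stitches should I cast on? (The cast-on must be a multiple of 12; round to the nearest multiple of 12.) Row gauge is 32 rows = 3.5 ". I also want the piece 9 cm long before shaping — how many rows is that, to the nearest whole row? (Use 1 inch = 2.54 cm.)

Cast on 48 stitches; work 32 rows.

Finished = 17.5 − 2 = 15.5 cm.
15.5 cm × 1/2.54 = 6.10 inches.
35/4.5 = 7.778 sts per in; 6.10 × 7.778 = 47.46 sts.
Nearest multiple of 12 → 48.
9 cm = 3.54 inches; × 9.143 = 32.40 → 32 rows.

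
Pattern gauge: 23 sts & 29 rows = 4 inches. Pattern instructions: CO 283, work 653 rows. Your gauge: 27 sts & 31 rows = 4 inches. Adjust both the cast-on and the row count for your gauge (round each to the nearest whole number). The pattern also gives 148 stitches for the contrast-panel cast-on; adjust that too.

Cast on 332 stitches; work 698 rows; contrast-panel cast-on 174 stitches.

Stitches: 283 × 27/23 = 332.22 → 332.
Rows: 653 × 31/29 = 698.03 → 698.
contrast-panel cast-on: 148 × 27/23 = 173.74 → 174.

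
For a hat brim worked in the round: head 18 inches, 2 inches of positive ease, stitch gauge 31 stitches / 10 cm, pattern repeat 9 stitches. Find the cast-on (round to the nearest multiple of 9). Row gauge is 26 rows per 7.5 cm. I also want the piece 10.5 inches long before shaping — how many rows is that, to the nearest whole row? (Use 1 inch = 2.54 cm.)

Finished = 18 + 2 = 20 inches.
20 inches × 2.54 = 50.80 cm.
31/10 = 3.1 sts per cm; 50.80 × 3.1 = 157.48 sts.
Nearest multiple of 9 → 153.
10.5 inches = 26.67 cm; × 3.467 = 92.46 → 92 rows.

Cast on 153 stitches; work 92 rows.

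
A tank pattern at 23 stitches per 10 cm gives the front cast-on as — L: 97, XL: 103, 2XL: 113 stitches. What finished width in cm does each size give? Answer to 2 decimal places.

L 42.17 cm; XL 44.78 cm; 2XL 49.13 cm.

23/10 = 2.3 sts per cm.
L: 97 / 2.3 = 42.174 → 42.17 cm.
XL: 103 / 2.3 = 44.783 → 44.78 cm.
2XL: 113 / 2.3 = 49.130 → 49.13 cm.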